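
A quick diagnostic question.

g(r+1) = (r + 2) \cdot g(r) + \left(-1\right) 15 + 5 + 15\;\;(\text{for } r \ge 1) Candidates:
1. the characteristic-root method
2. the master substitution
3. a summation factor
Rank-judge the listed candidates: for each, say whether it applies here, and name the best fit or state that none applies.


Technique: a summation factor — one-term recursion with variable weight r + 2 is solved by product normalization, not by root-finding.
- the characteristic-root method: an index-dependent weight blocks the pure exponential ansatz.
- the master substitution — the recursion shifts the index rather than dividing it.
- a summation factor — yes — fits the structure here.


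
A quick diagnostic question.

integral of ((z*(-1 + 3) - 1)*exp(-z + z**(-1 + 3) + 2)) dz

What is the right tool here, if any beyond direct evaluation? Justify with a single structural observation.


Technique: u-substitution — set u = (-z + z**(-1 + 3) + 2): a constant multiple of its derivative, namely (z*(-1 + 3) - 1), is present as a factor once the integrand is collected, so the du is sitting there waiting.


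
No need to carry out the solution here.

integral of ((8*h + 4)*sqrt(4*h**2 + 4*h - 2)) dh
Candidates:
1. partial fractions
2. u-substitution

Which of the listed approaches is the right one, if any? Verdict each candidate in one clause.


Diagnosis: u-substitution — set u = 4*h**2 + 4*h - 2: a constant multiple of its derivative, namely 8*h + 4, is present as a factor once the integrand is collected, so the du is sitting there waiting.
- partial fractions: there is no rational-function structure to decompose.
- u-substitution: yes — fits the structure here.


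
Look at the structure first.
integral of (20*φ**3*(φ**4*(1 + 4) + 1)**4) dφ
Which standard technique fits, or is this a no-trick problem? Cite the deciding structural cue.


Best approach: u-substitution — collected, the integrand has one factor that is, up to a constant, the derivative of an inner expression the rest depends on — substitute for that inner expression. Expanding everything out would also get there; the substitution is the systematic route.


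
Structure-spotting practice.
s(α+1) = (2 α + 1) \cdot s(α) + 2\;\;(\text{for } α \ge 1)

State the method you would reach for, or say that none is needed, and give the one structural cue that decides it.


Technique: a summation factor — one-term recursion with variable weight 2 α + 1 is solved by product normalization, not by root-finding.


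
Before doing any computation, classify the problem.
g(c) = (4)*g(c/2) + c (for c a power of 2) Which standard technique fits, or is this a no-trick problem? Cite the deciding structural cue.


Best approach: the master substitution — recursion at c/2 is multiplicative in the index; logarithmic reindexing via c = 2^m linearizes it.


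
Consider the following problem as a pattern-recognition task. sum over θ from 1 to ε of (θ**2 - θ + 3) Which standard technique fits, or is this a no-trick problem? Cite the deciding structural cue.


Best approach: no special technique — the summand is a plain polynomial in θ (expanding first if it arrives factored); standard power-sum formulas evaluate it term by term.


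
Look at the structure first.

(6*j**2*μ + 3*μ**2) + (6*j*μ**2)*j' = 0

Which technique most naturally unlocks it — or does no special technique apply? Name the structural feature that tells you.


Technique: the exact-equation method — check exactness first: here it holds (6*j**2*μ + 3*μ**2, 6*j*μ**2 have matching cross partials), so no integrating factor is needed.


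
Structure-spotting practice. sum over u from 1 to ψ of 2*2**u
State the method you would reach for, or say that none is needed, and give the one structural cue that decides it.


Diagnosis: the geometric series formula — check a ratio of consecutive terms: it is 2, independent of the index, so the geometric formula closes the sum.


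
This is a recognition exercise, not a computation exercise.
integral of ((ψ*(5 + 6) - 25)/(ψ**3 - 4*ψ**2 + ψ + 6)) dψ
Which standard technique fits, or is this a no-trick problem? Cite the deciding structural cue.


Diagnosis: partial fractions — a proper rational integrand over the factorable ψ**3 - 4*ψ**2 + ψ + 6: partial fractions reduce it to elementary pieces.


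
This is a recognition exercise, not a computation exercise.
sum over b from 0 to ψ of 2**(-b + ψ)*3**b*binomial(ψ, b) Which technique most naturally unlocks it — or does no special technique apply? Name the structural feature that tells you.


Method: the binomial theorem — binomial(ψ, b) weighting matched powers of 3 and 2 is the expanded form of (3 + 2)^ψ — fold it back up.


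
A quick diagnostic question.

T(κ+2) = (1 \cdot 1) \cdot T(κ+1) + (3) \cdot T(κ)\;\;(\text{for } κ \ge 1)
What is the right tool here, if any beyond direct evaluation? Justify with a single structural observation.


Technique: the characteristic-root method — every coefficient is a fixed number and the forcing is zero — substitute r^κ and read off the root equation.


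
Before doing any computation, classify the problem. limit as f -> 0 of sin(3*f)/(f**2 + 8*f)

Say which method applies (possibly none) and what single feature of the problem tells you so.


Diagnosis: l'Hôpital's rule (0/0) — plug in 0: top and bottom both hit zero, so differentiate each and retry. A local series expansion at the point resolves it as well; the rule is the packaged version of that step.


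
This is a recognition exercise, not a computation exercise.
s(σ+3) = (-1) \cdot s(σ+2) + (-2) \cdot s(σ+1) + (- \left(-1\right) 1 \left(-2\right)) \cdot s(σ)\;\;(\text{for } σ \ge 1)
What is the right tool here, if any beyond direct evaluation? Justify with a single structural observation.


Technique: the characteristic-root method — this is the constant-coefficient homogeneous case — the whole solution in σ reduces to a polynomial's roots.


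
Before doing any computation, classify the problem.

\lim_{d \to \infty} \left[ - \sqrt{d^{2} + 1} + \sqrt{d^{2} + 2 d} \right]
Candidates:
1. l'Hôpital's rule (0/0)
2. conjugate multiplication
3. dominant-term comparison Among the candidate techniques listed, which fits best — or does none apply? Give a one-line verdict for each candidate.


Technique: conjugate multiplication — two divergent pieces with a minus sign between them and a radical in the mix: rationalize \sqrt{d^{2} + 2 d} - \sqrt{d^{2} + 1} before any limit law applies.
- l'Hôpital's rule (0/0) — substitution produces ∞ − ∞ rather than a vanishing quotient; the rule needs a 0/0 ratio to act on.
- conjugate multiplication — applicable, and directly so.
- dominant-term comparison: this is not a rational comparison of growth rates at infinity.


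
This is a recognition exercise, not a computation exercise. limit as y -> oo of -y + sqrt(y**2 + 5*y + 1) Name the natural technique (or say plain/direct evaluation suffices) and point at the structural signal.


Method: conjugate multiplication — turning the difference into a conjugate-rationalized ratio makes the limit readable.


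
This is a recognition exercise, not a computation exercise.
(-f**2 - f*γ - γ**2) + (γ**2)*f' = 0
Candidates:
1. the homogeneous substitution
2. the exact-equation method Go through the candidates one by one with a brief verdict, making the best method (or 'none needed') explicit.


Technique: the homogeneous substitution — the slope's numerator and denominator have matching total degree, so it depends only on f/γ and the ratio substitution collapses it.
- the homogeneous substitution — applicable, and directly so.
- the exact-equation method — no potential function has this form as its differential, as written.


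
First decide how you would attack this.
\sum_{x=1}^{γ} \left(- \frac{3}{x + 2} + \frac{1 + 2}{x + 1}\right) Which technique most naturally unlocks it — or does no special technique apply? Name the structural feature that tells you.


Diagnosis: telescoping — the summand is built as \frac{1 + 2}{x + 1} minus its own successor — adjacent terms annihilate down the line.


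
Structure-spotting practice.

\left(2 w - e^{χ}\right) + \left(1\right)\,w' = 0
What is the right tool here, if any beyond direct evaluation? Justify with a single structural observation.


Verdict: a linear integrating factor — w appears only to the first power with coefficient 2 — the classic integrating-factor setup.


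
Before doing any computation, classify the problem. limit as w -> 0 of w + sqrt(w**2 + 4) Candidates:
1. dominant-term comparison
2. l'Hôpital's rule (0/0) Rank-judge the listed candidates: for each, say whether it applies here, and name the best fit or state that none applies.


Best approach: no special technique — the function is continuous at 0; evaluation is itself the limit, no machinery required.
- dominant-term comparison — no ranking of term growth rates resolves the limit here.
- l'Hôpital's rule (0/0) — substituting the point gives a finite value outright — there is no indeterminate clash to repair.


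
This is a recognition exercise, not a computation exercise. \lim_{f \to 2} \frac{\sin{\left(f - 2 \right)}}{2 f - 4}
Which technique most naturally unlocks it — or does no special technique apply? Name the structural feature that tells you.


Verdict: l'Hôpital's rule (0/0) — plug in 2: top and bottom both hit zero, so differentiate each and retry. A first-order expansion at the point is an equally standard path; the rule packages it.


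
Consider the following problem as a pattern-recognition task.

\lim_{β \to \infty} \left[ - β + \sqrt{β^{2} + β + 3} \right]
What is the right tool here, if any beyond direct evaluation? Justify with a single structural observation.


Diagnosis: conjugate multiplication — the ∞ − ∞ radical form is the exact trigger for the conjugate maneuver.


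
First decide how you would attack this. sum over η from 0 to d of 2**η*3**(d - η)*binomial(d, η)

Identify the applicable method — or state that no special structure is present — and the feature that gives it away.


Verdict: the binomial theorem — the binomial coefficients weight matched powers of 2 and 3, which is exactly the expansion of a binomial power.


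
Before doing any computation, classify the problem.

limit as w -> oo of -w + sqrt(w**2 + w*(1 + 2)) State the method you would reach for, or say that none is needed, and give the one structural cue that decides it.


Best approach: conjugate multiplication — both pieces blow up but their difference is finite; the conjugate trick rationalizes sqrt(w**2 + w*(1 + 2)) - w.


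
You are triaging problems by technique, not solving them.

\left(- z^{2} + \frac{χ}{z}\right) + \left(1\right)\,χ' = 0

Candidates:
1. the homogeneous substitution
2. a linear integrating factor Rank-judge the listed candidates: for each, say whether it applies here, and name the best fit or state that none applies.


Verdict: a linear integrating factor — the unknown enters only to the first power against a nonzero forcing term — the integrating-factor template applies directly.
- the homogeneous substitution — the slope is not a function of the ratio of the variables alone.
- a linear integrating factor — yes, a natural case for it.


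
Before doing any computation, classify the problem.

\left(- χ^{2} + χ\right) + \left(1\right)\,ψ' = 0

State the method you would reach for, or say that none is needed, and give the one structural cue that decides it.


Method: no special technique — solved for the derivative, no ψ appears — this is antidifferentiation in χ wearing ODE clothing.


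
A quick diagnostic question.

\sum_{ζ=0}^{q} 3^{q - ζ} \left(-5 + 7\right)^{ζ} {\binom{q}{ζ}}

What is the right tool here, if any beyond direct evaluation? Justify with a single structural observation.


Diagnosis: the binomial theorem — {\binom{q}{ζ}} weighting matched powers of (-5 + 7) and 3 is the expanded form of ((-5 + 7) + 3)^q — fold it back up.


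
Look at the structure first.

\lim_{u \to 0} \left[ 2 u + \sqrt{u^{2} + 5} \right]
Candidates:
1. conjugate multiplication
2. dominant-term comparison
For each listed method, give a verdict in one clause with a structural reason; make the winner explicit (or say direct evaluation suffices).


Diagnosis: no special technique — nothing blocks direct substitution at 0: plug in and finish.
- conjugate multiplication — there is no infinity-minus-infinity radical difference to rationalize.
- dominant-term comparison: no ranking of term growth rates resolves the limit here.


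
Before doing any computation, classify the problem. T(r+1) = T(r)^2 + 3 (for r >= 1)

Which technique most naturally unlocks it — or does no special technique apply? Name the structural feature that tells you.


Method: no special technique — the unknown sequence enters the update nonlinearly, so no linear method fits the recurrence as written — direct iteration remains.


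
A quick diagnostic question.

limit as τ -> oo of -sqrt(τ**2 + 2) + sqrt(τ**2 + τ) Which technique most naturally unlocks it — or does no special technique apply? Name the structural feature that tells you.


Technique: conjugate multiplication — an infinity-minus-infinity difference with a surviving radical — multiply by the conjugate to cancel the divergence.


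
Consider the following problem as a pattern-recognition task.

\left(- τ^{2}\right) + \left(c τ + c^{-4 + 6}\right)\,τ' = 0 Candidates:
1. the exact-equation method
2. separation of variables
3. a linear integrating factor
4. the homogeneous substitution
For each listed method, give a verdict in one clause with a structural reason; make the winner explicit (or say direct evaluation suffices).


Method: the homogeneous substitution — solved for the derivative, the right side is unchanged under scaling c and τ together — it depends only on the ratio τ/c, so substitute a single ratio variable. A Bernoulli substitution after rearrangement (possibly exchanging dependent and independent variable) is a fair alternative; the homogeneous route works on the equation as it stands.
- the exact-equation method: the cross partial derivatives disagree, so no single potential exists.
- separation of variables — the two dependences are entangled, not a clean product of one-variable pieces.
- a linear integrating factor — a nonlinear term in the unknown puts this outside the integrating-factor template.
- the homogeneous substitution — yes — fits the structure here.


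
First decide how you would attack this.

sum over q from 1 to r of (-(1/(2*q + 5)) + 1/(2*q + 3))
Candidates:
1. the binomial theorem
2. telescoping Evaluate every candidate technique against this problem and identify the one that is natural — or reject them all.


Diagnosis: telescoping — each term adds 1/(2*q + 3) and subtracts the same expression advanced one index; that subtracted piece cancels against the next term's added copy — only the boundary terms survive.
- the binomial theorem — no binomial coefficients pair up with complementary powers here.
- telescoping: a fit — the right tool for this form.


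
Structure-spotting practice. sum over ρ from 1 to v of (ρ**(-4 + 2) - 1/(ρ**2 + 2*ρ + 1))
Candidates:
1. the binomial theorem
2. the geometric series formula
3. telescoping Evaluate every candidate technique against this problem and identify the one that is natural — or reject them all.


Verdict: telescoping — difference-of-shifts structure (each term adds ρ**(-4 + 2), then subtracts its one-index-advanced value, which the following term adds back) leaves only the first and last pieces standing.
- the binomial theorem — the summand does not match any term pattern of an expanded binomial power.
- the geometric series formula: consecutive terms are not related by a fixed multiplier.
- telescoping: yes, a natural case for it.


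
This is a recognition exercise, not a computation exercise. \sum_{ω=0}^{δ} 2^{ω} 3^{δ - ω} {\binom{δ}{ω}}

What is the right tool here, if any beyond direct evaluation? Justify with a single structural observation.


Diagnosis: the binomial theorem — the summand is term ω of a binomial expansion in 2 and 3; the whole sum is a single power.


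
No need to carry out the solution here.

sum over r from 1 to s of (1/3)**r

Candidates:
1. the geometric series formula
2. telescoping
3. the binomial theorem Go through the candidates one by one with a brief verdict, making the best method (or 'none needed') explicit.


Technique: the geometric series formula — consecutive terms stand in a fixed index-free ratio — the geometric sum formula closes it.
- the geometric series formula: applicable, and directly so.
- telescoping: the terms as presented offer no neighboring cancellation — a telescoping rewrite may exist, but the displayed structure does not hand one over.
- the binomial theorem — there is no sum-raised-to-a-power identity hiding in these terms.


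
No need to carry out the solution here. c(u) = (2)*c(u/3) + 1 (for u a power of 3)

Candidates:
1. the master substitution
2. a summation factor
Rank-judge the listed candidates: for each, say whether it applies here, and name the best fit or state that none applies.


Best approach: the master substitution — treat m = log base 3 of u as the new clock: one recursion step advances m by one while u scales by 3.
- the master substitution: applicable, and directly so.
- a summation factor: the recursion divides its index rather than shifting it — there is no previous-term chain for a summation factor to telescope.


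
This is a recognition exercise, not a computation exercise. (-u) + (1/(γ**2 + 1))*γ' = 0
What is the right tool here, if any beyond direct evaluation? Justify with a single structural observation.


Verdict: separation of variables — separating collects all γ-dependence with the derivative and leaves all u-dependence opposite: variables separate. One could also solve this as an exact equation; with each coefficient in its own variable, separating is the same work with fewer steps.


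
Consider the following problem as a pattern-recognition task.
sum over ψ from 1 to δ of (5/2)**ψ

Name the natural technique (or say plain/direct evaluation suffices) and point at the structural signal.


Method: the geometric series formula — check a ratio of consecutive terms: it is 5/2, independent of the index, so the geometric formula closes the sum.


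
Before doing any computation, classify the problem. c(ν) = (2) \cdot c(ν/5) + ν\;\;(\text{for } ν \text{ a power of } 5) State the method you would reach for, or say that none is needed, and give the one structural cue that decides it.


Method: the master substitution — the argument contracts 5-fold per step: reindex ν exponentially and solve the linear recurrence in the new index.


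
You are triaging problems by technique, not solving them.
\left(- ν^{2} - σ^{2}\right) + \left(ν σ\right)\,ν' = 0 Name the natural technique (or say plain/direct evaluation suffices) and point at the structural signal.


Best approach: the homogeneous substitution — scaling σ and ν together leaves the slope fixed — it depends only on ν/σ, so substitute the ratio. A Bernoulli substitution is a fair alternative on this equation directly; the homogeneous reading takes it as given.


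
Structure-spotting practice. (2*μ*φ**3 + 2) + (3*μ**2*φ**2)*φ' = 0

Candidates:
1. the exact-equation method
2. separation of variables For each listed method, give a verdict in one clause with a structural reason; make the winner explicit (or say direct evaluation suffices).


Technique: the exact-equation method — 2*μ*φ**3 + 2 and 3*μ**2*φ**2 pass the exactness check on the nose, so no integrating factor in μ or φ is needed at all.
- the exact-equation method — applies; the problem has the shape this method handles.
- separation of variables: the two dependences are entangled, not a clean product of one-variable pieces.


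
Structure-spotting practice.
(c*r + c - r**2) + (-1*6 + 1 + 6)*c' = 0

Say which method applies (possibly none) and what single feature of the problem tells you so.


Technique: a linear integrating factor — linear in the unknown with genuine forcing: multiply through by the exponential of the integrated coefficient and the left side closes into one derivative.


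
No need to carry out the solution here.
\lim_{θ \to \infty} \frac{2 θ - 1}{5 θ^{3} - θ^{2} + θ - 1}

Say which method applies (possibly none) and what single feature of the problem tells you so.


Verdict: dominant-term comparison — growth-rate triage: the leading powers of θ decide the limit, everything else is noise. l'Hôpital's at-infinity variant applies to the expression viewed as a single quotient; the leading-term comparison is the direct route.


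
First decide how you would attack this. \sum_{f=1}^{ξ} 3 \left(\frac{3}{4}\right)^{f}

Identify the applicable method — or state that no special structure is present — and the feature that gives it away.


Technique: the geometric series formula — check a ratio of consecutive terms: it is \frac{3}{4}, independent of the index, so the geometric formula closes the sum.


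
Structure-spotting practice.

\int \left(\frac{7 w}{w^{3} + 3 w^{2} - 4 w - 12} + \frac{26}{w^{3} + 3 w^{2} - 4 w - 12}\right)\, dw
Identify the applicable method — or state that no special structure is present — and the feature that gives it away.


Method: partial fractions — a proper rational integrand whose denominator splits into simpler factors — decompose into partial fractions first.


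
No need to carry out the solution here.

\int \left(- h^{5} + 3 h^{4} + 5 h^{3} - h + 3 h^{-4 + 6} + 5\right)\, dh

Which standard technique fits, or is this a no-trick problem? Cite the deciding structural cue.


Technique: no special technique — nothing composite, nothing rational, nothing trigonometric — each constant-multiple power of h integrates by the power rule alone.


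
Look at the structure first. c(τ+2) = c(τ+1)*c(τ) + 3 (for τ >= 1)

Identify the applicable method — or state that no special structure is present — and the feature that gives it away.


Method: no special technique — the sequence value feeds back through itself nonlinearly — linear superposition fails, and every superposition-based closed form fails with it.


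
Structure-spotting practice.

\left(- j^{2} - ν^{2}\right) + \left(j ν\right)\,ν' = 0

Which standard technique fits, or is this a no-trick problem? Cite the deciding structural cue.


Diagnosis: the homogeneous substitution — the slope is degree-zero homogeneous: the ratio substitution v = ν/j collapses it. This doubles as a Bernoulli equation in the unknown as written; the homogeneous route needs no setup at all.


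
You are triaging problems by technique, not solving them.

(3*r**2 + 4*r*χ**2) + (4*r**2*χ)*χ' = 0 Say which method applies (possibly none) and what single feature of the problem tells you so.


Verdict: the exact-equation method — the compatibility test passes: the χ-derivative of 3*r**2 + 4*r*χ**2 matches the r-derivative of 4*r**2*χ, so integrate a potential.


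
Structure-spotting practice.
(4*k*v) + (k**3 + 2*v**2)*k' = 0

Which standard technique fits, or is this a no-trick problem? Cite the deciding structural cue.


Technique: the exact-equation method — the mixed-partials test passes for 4*k*v and k**3 + 2*v**2, so a potential function exists as presented.


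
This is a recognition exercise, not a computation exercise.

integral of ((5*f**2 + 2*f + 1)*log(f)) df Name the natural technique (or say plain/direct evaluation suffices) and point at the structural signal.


Verdict: integration by parts — take log(f) as the piece to differentiate: what remains is a power-rule integral in disguise.


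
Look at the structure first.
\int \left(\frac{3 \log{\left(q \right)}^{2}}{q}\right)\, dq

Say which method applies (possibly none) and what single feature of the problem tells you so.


Diagnosis: u-substitution — collected, the integrand has one factor that is, up to a constant, the derivative of an inner expression the rest depends on — substitute for that inner expression.


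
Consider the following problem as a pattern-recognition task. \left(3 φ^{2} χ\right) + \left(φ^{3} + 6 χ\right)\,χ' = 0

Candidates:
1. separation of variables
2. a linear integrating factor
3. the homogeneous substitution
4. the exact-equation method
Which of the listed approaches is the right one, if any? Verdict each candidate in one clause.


Diagnosis: the exact-equation method — the cross partial derivatives of 3 φ^{2} χ and φ^{3} + 6 χ agree, so the left side is the total differential of one potential in φ and χ.
- separation of variables: the two dependences are entangled, not a clean product of one-variable pieces.
- a linear integrating factor: the unknown enters nonlinearly (through a power, a denominator, or a transcendental function), which the linear integrating-factor recipe cannot absorb as-is — any repair would come from a preliminary substitution, not the factor.
- the homogeneous substitution — rescaling both variables together changes the slope, so no ratio substitution collapses it.
- the exact-equation method — applies; the problem has the shape this method handles.


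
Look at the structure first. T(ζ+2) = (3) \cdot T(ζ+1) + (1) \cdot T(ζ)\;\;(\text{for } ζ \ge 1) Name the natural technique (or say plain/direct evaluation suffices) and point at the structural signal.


Method: the characteristic-root method — every coefficient is a fixed number and the forcing is zero — substitute r^ζ and read off the root equation.


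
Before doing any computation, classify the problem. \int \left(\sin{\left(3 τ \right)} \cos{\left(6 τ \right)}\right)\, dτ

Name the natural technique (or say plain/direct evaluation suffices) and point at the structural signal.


Method: a trigonometric identity — \sin{\left(3 τ \right)} \cos{\left(6 τ \right)} is a beat pattern — rewrite the product as a sum of single-frequency waves before integrating.


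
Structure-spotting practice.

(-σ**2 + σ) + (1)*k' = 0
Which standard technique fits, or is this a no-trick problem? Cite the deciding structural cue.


Verdict: no special technique — with k absent the equation is not coupled at all: direct integration in σ.


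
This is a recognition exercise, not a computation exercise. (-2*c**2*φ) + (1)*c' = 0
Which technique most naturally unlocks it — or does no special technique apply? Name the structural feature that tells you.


Verdict: separation of variables — separating collects all c-dependence with the derivative and leaves all φ-dependence opposite: variables separate.


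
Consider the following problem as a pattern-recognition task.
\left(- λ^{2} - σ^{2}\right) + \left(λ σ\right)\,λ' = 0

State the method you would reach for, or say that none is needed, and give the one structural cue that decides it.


Verdict: the homogeneous substitution — the slope is degree-zero homogeneous: the ratio substitution v = λ/σ collapses it. A Bernoulli substitution is a fair alternative on this equation directly; the homogeneous reading takes it as given.


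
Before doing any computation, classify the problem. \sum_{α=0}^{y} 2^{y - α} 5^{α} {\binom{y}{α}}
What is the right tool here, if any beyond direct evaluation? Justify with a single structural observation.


Technique: the binomial theorem — the summand is term α of a binomial expansion in 5 and 2; the whole sum is a single power.


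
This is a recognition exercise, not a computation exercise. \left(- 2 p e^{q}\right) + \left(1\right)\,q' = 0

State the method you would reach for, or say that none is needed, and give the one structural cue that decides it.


Technique: separation of variables — all dependence on the two variables factors apart, the defining separable shape.


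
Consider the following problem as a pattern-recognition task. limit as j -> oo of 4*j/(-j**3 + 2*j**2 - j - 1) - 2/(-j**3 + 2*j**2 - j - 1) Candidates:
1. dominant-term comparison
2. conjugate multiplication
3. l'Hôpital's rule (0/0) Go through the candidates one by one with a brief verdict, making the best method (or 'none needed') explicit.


Verdict: dominant-term comparison — divide by the highest power of j present: lower-order terms vanish and the dominant ratio remains.
- dominant-term comparison: applicable, and directly so.
- conjugate multiplication: multiplying by a conjugate would not remove any indeterminacy here.
- l'Hôpital's rule (0/0): as a single quotient the expression runs to ∞/∞ at the limit point — an at-infinity form of the rule would apply, though the leading-growth comparison is the direct reading.


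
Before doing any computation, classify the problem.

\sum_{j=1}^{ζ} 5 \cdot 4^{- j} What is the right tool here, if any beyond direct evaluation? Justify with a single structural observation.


Best approach: the geometric series formula — consecutive terms stand in a fixed index-free ratio — the geometric sum formula closes it.


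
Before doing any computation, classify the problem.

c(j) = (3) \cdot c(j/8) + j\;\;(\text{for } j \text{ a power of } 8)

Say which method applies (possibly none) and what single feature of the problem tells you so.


Verdict: the master substitution — treat m = log base 8 of j as the new clock: one recursion step advances m by one while j scales by 8.


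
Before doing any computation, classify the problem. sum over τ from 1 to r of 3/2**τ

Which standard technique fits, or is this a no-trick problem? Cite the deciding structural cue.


Method: the geometric series formula — consecutive terms stand in a fixed index-free ratio — the geometric sum formula closes it.


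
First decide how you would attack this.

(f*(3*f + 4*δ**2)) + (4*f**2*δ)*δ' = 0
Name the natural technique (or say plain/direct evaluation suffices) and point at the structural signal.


Method: the exact-equation method — equality of cross partials is the green light — assemble the potential function term by term.


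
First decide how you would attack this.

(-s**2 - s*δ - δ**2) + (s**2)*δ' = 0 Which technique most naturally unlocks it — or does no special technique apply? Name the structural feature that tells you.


Technique: the homogeneous substitution — the slope is degree-zero homogeneous: the ratio substitution v = δ/s collapses it.


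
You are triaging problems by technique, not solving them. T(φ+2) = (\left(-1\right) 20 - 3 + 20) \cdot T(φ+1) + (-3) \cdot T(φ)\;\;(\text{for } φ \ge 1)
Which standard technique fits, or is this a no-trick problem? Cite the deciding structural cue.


Method: the characteristic-root method — the recurrence is linear and homogeneous with constant coefficients, so the ansatz r^φ turns it into a polynomial equation for r.


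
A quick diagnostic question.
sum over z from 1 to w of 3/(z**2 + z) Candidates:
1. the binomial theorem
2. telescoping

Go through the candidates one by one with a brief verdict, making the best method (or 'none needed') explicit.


Diagnosis: telescoping — one partial-fraction pass turns 3/(z**2 + z) into a shifted difference, and shifted differences telescope.
- the binomial theorem: the summand does not match any term pattern of an expanded binomial power.
- telescoping — applicable, and directly so.


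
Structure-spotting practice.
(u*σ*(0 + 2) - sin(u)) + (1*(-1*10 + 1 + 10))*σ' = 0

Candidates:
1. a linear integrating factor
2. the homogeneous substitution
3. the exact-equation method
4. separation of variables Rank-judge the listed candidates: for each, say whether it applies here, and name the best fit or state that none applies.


Technique: a linear integrating factor — linear in the unknown with genuine forcing: multiply through by the exponential of the integrated coefficient and the left side closes into one derivative.
- a linear integrating factor — yes, a natural case for it.
- the homogeneous substitution — rescaling both variables together changes the slope, so no ratio substitution collapses it.
- the exact-equation method — the cross partial derivatives disagree, so no single potential exists.
- separation of variables — the two dependences do not factor apart.


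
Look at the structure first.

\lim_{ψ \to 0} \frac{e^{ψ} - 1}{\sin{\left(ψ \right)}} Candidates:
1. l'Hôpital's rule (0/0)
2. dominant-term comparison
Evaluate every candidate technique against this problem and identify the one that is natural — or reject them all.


Best approach: l'Hôpital's rule (0/0) — numerator and denominator both vanish at 0 — a genuine 0/0 form, which is exactly when l'Hôpital applies. Known elementary limits would finish this too — the rule just bypasses the case analysis.
- l'Hôpital's rule (0/0): yes, a natural case for it.
- dominant-term comparison — leading-power comparison does not apply to this form.


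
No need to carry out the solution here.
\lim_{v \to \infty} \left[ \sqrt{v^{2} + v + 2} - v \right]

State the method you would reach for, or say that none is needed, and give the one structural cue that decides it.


Method: conjugate multiplication — neither \sqrt{v^{2} + v + 2} nor v converges alone, so rewrite their difference as a conjugate-rationalized quotient first.


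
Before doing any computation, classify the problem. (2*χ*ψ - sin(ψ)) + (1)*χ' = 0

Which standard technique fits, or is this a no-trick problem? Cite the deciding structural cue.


Diagnosis: a linear integrating factor — linear in the unknown with genuine forcing: multiply through by the exponential of the integrated coefficient and the left side closes into one derivative.


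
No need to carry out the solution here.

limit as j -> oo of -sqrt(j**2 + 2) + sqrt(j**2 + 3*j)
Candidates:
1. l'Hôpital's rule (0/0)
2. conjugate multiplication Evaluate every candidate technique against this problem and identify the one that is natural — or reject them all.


Diagnosis: conjugate multiplication — turning the difference into a conjugate-rationalized ratio makes the limit readable.
- l'Hôpital's rule (0/0): the expression is a difference driving to ∞ − ∞, not a 0/0 quotient — there is no ratio for the rule to differentiate.
- conjugate multiplication: applies; the problem has the shape this method handles.


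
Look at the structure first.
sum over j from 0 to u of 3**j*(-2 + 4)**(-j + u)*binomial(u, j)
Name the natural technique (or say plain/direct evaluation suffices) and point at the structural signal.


Method: the binomial theorem — the summand is term j of a binomial expansion in 3 and (-2 + 4); the whole sum is a single power.


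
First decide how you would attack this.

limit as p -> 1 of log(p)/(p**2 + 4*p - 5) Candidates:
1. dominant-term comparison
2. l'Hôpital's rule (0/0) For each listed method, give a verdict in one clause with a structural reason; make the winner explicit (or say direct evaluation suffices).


Technique: l'Hôpital's rule (0/0) — both numerator and denominator vanish at 1: the genuine 0/0 indeterminate that l'Hôpital exists for. One could equally expand both pieces locally and compare leading terms; the rule does that in one stroke.
- dominant-term comparison — this limit is not decided by comparing leading-term growth at infinity.
- l'Hôpital's rule (0/0): applies; the problem has the shape this method handles.


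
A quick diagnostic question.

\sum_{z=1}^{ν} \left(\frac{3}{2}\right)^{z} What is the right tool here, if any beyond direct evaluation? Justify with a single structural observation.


Best approach: the geometric series formula — term-over-term division gives \frac{3}{2} every time — index-free ratio, geometric sum formula applies.


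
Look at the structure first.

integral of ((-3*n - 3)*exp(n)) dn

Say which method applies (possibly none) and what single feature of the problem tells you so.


Best approach: integration by parts — a polynomial factor -3*n - 3 multiplies exp(n); differentiating -3*n - 3 lowers its degree while exp(n) integrates cleanly, so parts wins.


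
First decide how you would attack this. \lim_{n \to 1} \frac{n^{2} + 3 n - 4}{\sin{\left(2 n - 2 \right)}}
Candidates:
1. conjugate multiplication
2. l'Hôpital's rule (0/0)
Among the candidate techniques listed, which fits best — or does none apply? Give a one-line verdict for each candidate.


Best approach: l'Hôpital's rule (0/0) — both numerator and denominator vanish at 1: the genuine 0/0 indeterminate that l'Hôpital exists for. The standard small-argument limits would also carry it; the rule is the systematic route.
- conjugate multiplication: no difference of divergent radicals appears, so rationalizing has nothing to cancel.
- l'Hôpital's rule (0/0): applies; the problem has the shape this method handles.


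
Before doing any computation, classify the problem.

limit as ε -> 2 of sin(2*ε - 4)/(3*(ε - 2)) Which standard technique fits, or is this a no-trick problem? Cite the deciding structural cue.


Method: l'Hôpital's rule (0/0) — numerator and denominator both vanish at 2 — a genuine 0/0 form, which is exactly when l'Hôpital applies. One could equally expand both pieces locally and compare leading terms; the rule does that in one stroke.


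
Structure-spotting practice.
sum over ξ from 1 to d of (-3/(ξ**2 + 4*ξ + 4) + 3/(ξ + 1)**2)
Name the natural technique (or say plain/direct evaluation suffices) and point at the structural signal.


Best approach: telescoping — the summand is built as 3/(ξ + 1)**2 minus its own successor — adjacent terms annihilate down the line.


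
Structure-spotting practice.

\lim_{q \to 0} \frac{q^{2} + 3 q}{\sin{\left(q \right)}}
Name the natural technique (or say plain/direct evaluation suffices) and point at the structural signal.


Method: l'Hôpital's rule (0/0) — plug in 0: top and bottom both hit zero, so differentiate each and retry. Expanding numerator and denominator to first order gives the same value — the rule automates exactly that.


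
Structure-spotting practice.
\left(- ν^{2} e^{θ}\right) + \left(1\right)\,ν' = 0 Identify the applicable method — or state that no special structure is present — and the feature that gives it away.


Best approach: separation of variables — all dependence on the two variables factors apart, the defining separable shape.


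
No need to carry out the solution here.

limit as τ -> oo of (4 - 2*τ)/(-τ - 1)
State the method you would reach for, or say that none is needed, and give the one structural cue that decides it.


Best approach: dominant-term comparison — growth-rate triage: the leading powers of τ decide the limit, everything else is noise. As a single quotient, the ∞/∞ shape would yield to repeated differentiation as well — the growth comparison gets there in one look.


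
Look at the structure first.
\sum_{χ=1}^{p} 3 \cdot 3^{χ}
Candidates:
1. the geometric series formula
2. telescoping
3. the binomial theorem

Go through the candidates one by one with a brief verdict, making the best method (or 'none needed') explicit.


Method: the geometric series formula — each summand is the previous one scaled by 3; that constant multiplier is itself the geometric structure.
- the geometric series formula — yes — fits the structure here.
- telescoping — writing out consecutive terms as given produces no pairwise cancellation.
- the binomial theorem — the summand does not match any term pattern of an expanded binomial power.
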